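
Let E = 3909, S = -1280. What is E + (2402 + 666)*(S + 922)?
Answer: -1094435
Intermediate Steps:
E + (2402 + 666)*(S + 922) = 3909 + (2402 + 666)*(-1280 + 922) = 3909 + 3068*(-358) = 3909 - 1098344 = -1094435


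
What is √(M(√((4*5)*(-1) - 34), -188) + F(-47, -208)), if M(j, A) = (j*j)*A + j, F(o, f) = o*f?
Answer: √(19928 + 3*I*√6) ≈ 141.17 + 0.026*I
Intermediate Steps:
F(o, f) = f*o
M(j, A) = j + A*j² (M(j, A) = j²*A + j = A*j² + j = j + A*j²)
√(M(√((4*5)*(-1) - 34), -188) + F(-47, -208)) = √(√((4*5)*(-1) - 34)*(1 - 188*√((4*5)*(-1) - 34)) - 208*(-47)) = √(√(20*(-1) - 34)*(1 - 188*√(20*(-1) - 34)) + 9776) = √(√(-20 - 34)*(1 - 188*√(-20 - 34)) + 9776) = √(√(-54)*(1 - 564*I*√6) + 9776) = √((3*I*√6)*(1 - 564*I*√6) + 9776) = √(3*I*√6*(1 - 564*I*√6) + 9776) = √(9776 + 3*I*√6*(1 - 564*I*√6))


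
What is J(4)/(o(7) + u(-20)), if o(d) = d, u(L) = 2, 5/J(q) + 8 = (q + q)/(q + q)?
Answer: -5/63 ≈ -0.079365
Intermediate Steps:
J(q) = -5/7 (J(q) = 5/(-8 + (q + q)/(q + q)) = 5/(-8 + (2*q)/((2*q))) = 5/(-8 + (2*q)*(1/(2*q))) = 5/(-8 + 1) = 5/(-7) = 5*(-⅐) = -5/7)
J(4)/(o(7) + u(-20)) = -5/(7*(7 + 2)) = -5/7/9 = -5/7*⅑ = -5/63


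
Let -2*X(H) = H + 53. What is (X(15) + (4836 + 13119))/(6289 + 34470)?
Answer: 17921/40759 ≈ 0.43968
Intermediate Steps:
X(H) = -53/2 - H/2 (X(H) = -(H + 53)/2 = -(53 + H)/2 = -53/2 - H/2)
(X(15) + (4836 + 13119))/(6289 + 34470) = ((-53/2 - ½*15) + (4836 + 13119))/(6289 + 34470) = ((-53/2 - 15/2) + 17955)/40759 = (-34 + 17955)*(1/40759) = 17921*(1/40759) = 17921/40759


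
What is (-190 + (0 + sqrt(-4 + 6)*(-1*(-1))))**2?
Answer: (190 - sqrt(2))**2 ≈ 35565.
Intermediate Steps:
(-190 + (0 + sqrt(-4 + 6)*(-1*(-1))))**2 = (-190 + (0 + sqrt(2)*1))**2 = (-190 + (0 + sqrt(2)))**2 = (-190 + sqrt(2))**2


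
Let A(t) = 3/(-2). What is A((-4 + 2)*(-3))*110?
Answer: -165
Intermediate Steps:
A(t) = -3/2 (A(t) = 3*(-1/2) = -3/2)
A((-4 + 2)*(-3))*110 = -3/2*110 = -165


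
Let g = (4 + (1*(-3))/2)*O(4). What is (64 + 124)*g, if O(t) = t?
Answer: 1880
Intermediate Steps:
g = 10 (g = (4 + (1*(-3))/2)*4 = (4 - 3*½)*4 = (4 - 3/2)*4 = (5/2)*4 = 10)
(64 + 124)*g = (64 + 124)*10 = 188*10 = 1880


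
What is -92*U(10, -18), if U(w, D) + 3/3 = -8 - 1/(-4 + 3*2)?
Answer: 874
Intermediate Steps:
U(w, D) = -19/2 (U(w, D) = -1 + (-8 - 1/(-4 + 3*2)) = -1 + (-8 - 1/(-4 + 6)) = -1 + (-8 - 1/2) = -1 - 17/2 = -19/2)
-92*U(10, -18) = -92*(-19/2) = 874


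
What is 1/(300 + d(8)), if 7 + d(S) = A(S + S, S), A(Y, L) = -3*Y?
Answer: 1/245 ≈ 0.0040816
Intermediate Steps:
d(S) = -7 - 6*S (d(S) = -7 - 3*(S + S) = -7 - 6*S)
1/(300 + d(8)) = 1/(300 + (-7 - 6*8)) = 1/(300 + (-7 - 48)) = 1/(300 - 55) = 1/245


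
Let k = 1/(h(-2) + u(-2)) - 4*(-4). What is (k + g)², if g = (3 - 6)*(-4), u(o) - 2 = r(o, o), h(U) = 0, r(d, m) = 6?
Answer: 50625/64 ≈ 791.02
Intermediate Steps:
u(o) = 8 (u(o) = 2 + 6 = 8)
g = 12 (g = -3*(-4) = 12)
k = 129/8 (k = 1/(0 + 8) - 4*(-4) = 1/8 + 16 = ⅛ + 16 = 129/8 ≈ 16.125)
(k + g)² = (129/8 + 12)² = (225/8)² = 50625/64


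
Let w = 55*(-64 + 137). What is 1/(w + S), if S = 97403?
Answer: 1/101418 ≈ 9.8602e-6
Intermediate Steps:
w = 4015 (w = 55*73 = 4015)
1/(w + S) = 1/(4015 + 97403) = 1/101418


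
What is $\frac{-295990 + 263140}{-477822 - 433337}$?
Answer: $\frac{32850}{911159} \approx 0.036053$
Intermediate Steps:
$\frac{-295990 + 263140}{-477822 - 433337} = - \frac{32850}{-911159} = \left(-32850\right) \left(- \frac{1}{911159}\right) = \frac{32850}{911159}$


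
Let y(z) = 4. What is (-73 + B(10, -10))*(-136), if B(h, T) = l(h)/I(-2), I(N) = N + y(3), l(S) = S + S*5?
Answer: 5848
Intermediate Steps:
l(S) = 6*S (l(S) = S + 5*S = 6*S)
I(N) = 4 + N (I(N) = N + 4 = 4 + N)
B(h, T) = 3*h (B(h, T) = (6*h)/(4 - 2) = (6*h)/2 = (6*h)*(½) = 3*h)
(-73 + B(10, -10))*(-136) = (-73 + 3*10)*(-136) = (-73 + 30)*(-136) = -43*(-136) = 5848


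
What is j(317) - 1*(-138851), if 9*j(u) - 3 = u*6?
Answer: 417188/3 ≈ 1.3906e+5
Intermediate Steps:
j(u) = ⅓ + 2*u/3 (j(u) = ⅓ + (u*6)/9 = ⅓ + (6*u)/9 = ⅓ + 2*u/3)
j(317) - 1*(-138851) = (⅓ + (⅔)*317) - 1*(-138851) = (⅓ + 634/3) + 138851 = 635/3 + 138851 = 417188/3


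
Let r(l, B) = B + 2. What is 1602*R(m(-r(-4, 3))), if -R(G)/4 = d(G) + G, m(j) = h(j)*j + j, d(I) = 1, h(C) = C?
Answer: -134568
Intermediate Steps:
r(l, B) = 2 + B
m(j) = j + j² (m(j) = j*j + j = j² + j = j + j²)
R(G) = -4 - 4*G (R(G) = -4*(1 + G) = -4 - 4*G)
1602*R(m(-r(-4, 3))) = 1602*(-4 - 4*(-(2 + 3))*(1 - (2 + 3))) = 1602*(-4 - 4*(-1*5)*(1 - 1*5)) = 1602*(-4 - (-20)*(1 - 5)) = 1602*(-4 - (-20)*(-4)) = 1602*(-4 - 4*20) = 1602*(-4 - 80) = 1602*(-84) = -134568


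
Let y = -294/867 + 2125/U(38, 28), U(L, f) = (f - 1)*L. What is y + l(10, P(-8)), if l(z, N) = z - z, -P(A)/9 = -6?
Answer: 513577/296514 ≈ 1.7320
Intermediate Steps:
P(A) = 54 (P(A) = -9*(-6) = 54)
U(L, f) = L*(-1 + f) (U(L, f) = (-1 + f)*L = L*(-1 + f))
l(z, N) = 0
y = 513577/296514 (y = -294/867 + 2125/((38*(-1 + 28))) = -294*1/867 + 2125/((38*27)) = -98/289 + 2125/1026 = 513577/296514 ≈ 1.7320)
y + l(10, P(-8)) = 513577/296514 + 0 = 513577/296514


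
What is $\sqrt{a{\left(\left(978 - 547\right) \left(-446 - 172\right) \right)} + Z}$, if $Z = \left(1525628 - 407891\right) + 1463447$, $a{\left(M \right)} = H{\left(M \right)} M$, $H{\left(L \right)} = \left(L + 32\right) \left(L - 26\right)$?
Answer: $8 i \sqrt{295261943141542} \approx 1.3747 \cdot 10^{8} i$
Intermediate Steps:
$H{\left(L \right)} = \left(-26 + L\right) \left(32 + L\right)$ ($H{\left(L \right)} = \left(32 + L\right) \left(-26 + L\right) = \left(-26 + L\right) \left(32 + L\right)$)
$a{\left(M \right)} = M \left(-832 + M^{2} + 6 M\right)$ ($a{\left(M \right)} = \left(-832 + M^{2} + 6 M\right) M = M \left(-832 + M^{2} + 6 M\right)$)
$Z = 2581184$ ($Z = 1117737 + 1463447 = 2581184$)
$\sqrt{a{\left(\left(978 - 547\right) \left(-446 - 172\right) \right)} + Z} = \sqrt{\left(978 - 547\right) \left(-446 - 172\right) \left(-832 + \left(\left(978 - 547\right) \left(-446 - 172\right)\right)^{2} + 6 \left(978 - 547\right) \left(-446 - 172\right)\right) + 2581184} = \sqrt{431 \left(-618\right) \left(-832 + \left(431 \left(-618\right)\right)^{2} + 6 \cdot 431 \left(-618\right)\right) + 2581184} = \sqrt{- 266358 \left(-832 + \left(-266358\right)^{2} + 6 \left(-266358\right)\right) + 2581184} = \sqrt{- 266358 \left(-832 + 70946584164 - 1598148\right) + 2581184} = \sqrt{\left(-266358\right) 70944985184 + 2581184} = \sqrt{-18896764363639872 + 2581184} = \sqrt{-18896764361058688} = 8 i \sqrt{295261943141542}$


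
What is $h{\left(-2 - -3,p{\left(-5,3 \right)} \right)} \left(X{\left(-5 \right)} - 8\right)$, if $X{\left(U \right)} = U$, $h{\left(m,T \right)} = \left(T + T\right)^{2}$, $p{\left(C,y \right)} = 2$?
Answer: $-208$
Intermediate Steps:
$h{\left(m,T \right)} = 4 T^{2}$ ($h{\left(m,T \right)} = \left(2 T\right)^{2} = 4 T^{2}$)
$h{\left(-2 - -3,p{\left(-5,3 \right)} \right)} \left(X{\left(-5 \right)} - 8\right) = 4 \cdot 2^{2} \left(-5 - 8\right) = 4 \cdot 4 \left(-13\right) = 16 \left(-13\right) = -208$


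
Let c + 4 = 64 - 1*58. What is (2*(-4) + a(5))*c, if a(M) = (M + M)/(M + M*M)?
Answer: -46/3 ≈ -15.333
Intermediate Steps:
c = 2 (c = -4 + (64 - 1*58) = -4 + (64 - 58) = -4 + 6 = 2)
a(M) = 2*M/(M + M**2) (a(M) = (2*M)/(M + M**2) = 2*M/(M + M**2))
(2*(-4) + a(5))*c = (2*(-4) + 2/(1 + 5))*2 = (-8 + 2/6)*2 = (-8 + 2*(1/6))*2 = (-8 + 1/3)*2 = -23/3*2 = -46/3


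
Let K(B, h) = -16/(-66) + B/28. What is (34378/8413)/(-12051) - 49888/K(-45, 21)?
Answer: 359499825373046/9834351111 ≈ 36556.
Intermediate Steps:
K(B, h) = 8/33 + B/28 (K(B, h) = -16*(-1/66) + B*(1/28) = 8/33 + B/28)
(34378/8413)/(-12051) - 49888/K(-45, 21) = (34378/8413)/(-12051) - 49888/(8/33 + (1/28)*(-45)) = (34378*(1/8413))*(-1/12051) - 49888/(8/33 - 45/28) = (34378/8413)*(-1/12051) - 49888/(-1261/924) = -34378/101385063 - 49888*(-924/1261) = -34378/101385063 + 46096512/1261 = 359499825373046/9834351111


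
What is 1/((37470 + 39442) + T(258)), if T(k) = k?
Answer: 1/77170 ≈ 1.2958e-5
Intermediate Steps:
1/((37470 + 39442) + T(258)) = 1/((37470 + 39442) + 258) = 1/(76912 + 258) = 1/77170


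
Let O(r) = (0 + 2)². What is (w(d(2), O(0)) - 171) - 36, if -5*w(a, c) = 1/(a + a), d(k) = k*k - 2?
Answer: -4141/20 ≈ -207.05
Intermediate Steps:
d(k) = -2 + k² (d(k) = k² - 2 = -2 + k²)
O(r) = 4 (O(r) = 2² = 4)
w(a, c) = -1/(10*a) (w(a, c) = -1/(5*(a + a)) = -1/(2*a)/5 = -1/(10*a))
(w(d(2), O(0)) - 171) - 36 = (-1/(10*(-2 + 2²)) - 171) - 36 = (-1/(10*(-2 + 4)) - 171) - 36 = (-⅒/2 - 171) - 36 = (-⅒*½ - 171) - 36 = (-1/20 - 171) - 36 = -3421/20 - 36 = -4141/20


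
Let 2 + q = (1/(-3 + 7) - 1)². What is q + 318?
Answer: 5065/16 ≈ 316.56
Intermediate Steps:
q = -23/16 (q = -2 + (1/(-3 + 7) - 1)² = -2 + (1/4 - 1)² = -2 + (¼ - 1)² = -2 + (-¾)² = -2 + 9/16 = -23/16 ≈ -1.4375)
q + 318 = -23/16 + 318 = 5065/16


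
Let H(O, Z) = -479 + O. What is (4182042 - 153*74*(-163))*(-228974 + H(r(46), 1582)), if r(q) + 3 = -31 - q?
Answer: -1383516584424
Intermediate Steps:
r(q) = -34 - q (r(q) = -3 + (-31 - q) = -34 - q)
(4182042 - 153*74*(-163))*(-228974 + H(r(46), 1582)) = (4182042 - 153*74*(-163))*(-228974 + (-479 + (-34 - 1*46))) = (4182042 - 11322*(-163))*(-228974 + (-479 + (-34 - 46))) = (4182042 + 1845486)*(-228974 + (-479 - 80)) = 6027528*(-228974 - 559) = 6027528*(-229533) = -1383516584424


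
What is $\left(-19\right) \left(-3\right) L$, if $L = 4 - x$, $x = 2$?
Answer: $114$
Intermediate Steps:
$L = 2$ ($L = 4 - 2 = 2$)
$\left(-19\right) \left(-3\right) L = \left(-19\right) \left(-3\right) 2 = 57 \cdot 2 = 114$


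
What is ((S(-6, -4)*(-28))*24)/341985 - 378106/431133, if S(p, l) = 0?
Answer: -378106/431133 ≈ -0.87701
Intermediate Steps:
((S(-6, -4)*(-28))*24)/341985 - 378106/431133 = ((0*(-28))*24)/341985 - 378106/431133 = (0*24)*(1/341985) - 378106*1/431133 = 0*(1/341985) - 378106/431133 = 0 - 378106/431133 = -378106/431133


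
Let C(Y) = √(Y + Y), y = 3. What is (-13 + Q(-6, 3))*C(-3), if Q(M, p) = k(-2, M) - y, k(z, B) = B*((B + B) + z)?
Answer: 68*I*√6 ≈ 166.57*I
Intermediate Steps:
k(z, B) = B*(z + 2*B) (k(z, B) = B*(2*B + z) = B*(z + 2*B))
Q(M, p) = -3 + M*(-2 + 2*M) (Q(M, p) = M*(-2 + 2*M) - 1*3 = M*(-2 + 2*M) - 3 = -3 + M*(-2 + 2*M))
C(Y) = √2*√Y (C(Y) = √(2*Y) = √2*√Y)
(-13 + Q(-6, 3))*C(-3) = (-13 + (-3 + 2*(-6)*(-1 - 6)))*(√2*√(-3)) = (-13 + (-3 + 2*(-6)*(-7)))*(√2*(I*√3)) = (-13 + (-3 + 84))*(I*√6) = (-13 + 81)*(I*√6) = 68*(I*√6) = 68*I*√6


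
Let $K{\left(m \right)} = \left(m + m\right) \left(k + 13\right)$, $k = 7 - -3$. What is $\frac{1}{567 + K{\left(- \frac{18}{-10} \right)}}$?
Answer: $\frac{5}{3249} \approx 0.0015389$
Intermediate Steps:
$k = 10$ ($k = 7 + 3 = 10$)
$K{\left(m \right)} = 46 m$ ($K{\left(m \right)} = \left(m + m\right) \left(10 + 13\right) = 2 m 23 = 46 m$)
$\frac{1}{567 + K{\left(- \frac{18}{-10} \right)}} = \frac{1}{567 + 46 \left(- \frac{18}{-10}\right)} = \frac{1}{567 + 46 \left(\left(-18\right) \left(- \frac{1}{10}\right)\right)} = \frac{1}{567 + 46 \cdot \frac{9}{5}} = \frac{1}{567 + \frac{414}{5}} = \frac{1}{\frac{3249}{5}} = \frac{5}{3249}$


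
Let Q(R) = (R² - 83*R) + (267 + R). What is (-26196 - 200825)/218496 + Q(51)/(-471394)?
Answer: -53364616765/51498851712 ≈ -1.0362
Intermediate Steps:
Q(R) = 267 + R² - 82*R
(-26196 - 200825)/218496 + Q(51)/(-471394) = (-26196 - 200825)/218496 + (267 + 51² - 82*51)/(-471394) = -227021*1/218496 + (267 + 2601 - 4182)*(-1/471394) = -227021/218496 - 1314*(-1/471394) = -227021/218496 + 657/235697 = -53364616765/51498851712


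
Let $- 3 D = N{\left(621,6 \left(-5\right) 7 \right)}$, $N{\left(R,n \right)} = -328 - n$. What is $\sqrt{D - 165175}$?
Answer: $\frac{i \sqrt{1486221}}{3} \approx 406.37 i$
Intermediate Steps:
$D = \frac{118}{3}$ ($D = - \frac{-328 - 6 \left(-5\right) 7}{3} = - \frac{-328 - \left(-30\right) 7}{3} = - \frac{-328 - -210}{3} = - \frac{-328 + 210}{3} = \left(- \frac{1}{3}\right) \left(-118\right) = \frac{118}{3} \approx 39.333$)
$\sqrt{D - 165175} = \sqrt{\frac{118}{3} - 165175} = \sqrt{- \frac{495407}{3}} = \frac{i \sqrt{1486221}}{3}$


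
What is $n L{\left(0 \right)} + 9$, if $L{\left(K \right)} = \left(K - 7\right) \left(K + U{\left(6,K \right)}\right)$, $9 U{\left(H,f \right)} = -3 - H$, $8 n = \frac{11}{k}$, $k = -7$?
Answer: $\frac{61}{8} \approx 7.625$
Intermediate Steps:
$n = - \frac{11}{56}$ ($n = \frac{11 \frac{1}{-7}}{8} = \frac{11 \left(- \frac{1}{7}\right)}{8} = \frac{1}{8} \left(- \frac{11}{7}\right) = - \frac{11}{56} \approx -0.19643$)
$U{\left(H,f \right)} = - \frac{1}{3} - \frac{H}{9}$ ($U{\left(H,f \right)} = \frac{-3 - H}{9} = - \frac{1}{3} - \frac{H}{9}$)
$L{\left(K \right)} = \left(-1 + K\right) \left(-7 + K\right)$ ($L{\left(K \right)} = \left(K - 7\right) \left(K - 1\right) = \left(-7 + K\right) \left(K - 1\right) = \left(-7 + K\right) \left(-1 + K\right) = \left(-1 + K\right) \left(-7 + K\right)$)
$n L{\left(0 \right)} + 9 = - \frac{11 \left(7 + 0^{2} - 0\right)}{56} + 9 = - \frac{11 \left(7 + 0 + 0\right)}{56} + 9 = \left(- \frac{11}{56}\right) 7 + 9 = - \frac{11}{8} + 9 = \frac{61}{8}$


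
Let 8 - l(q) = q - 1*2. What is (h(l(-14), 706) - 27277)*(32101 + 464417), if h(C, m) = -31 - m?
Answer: -13909455252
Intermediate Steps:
l(q) = 10 - q (l(q) = 8 - (q - 1*2) = 8 - (q - 2) = 8 - (-2 + q) = 8 + (2 - q) = 10 - q)
(h(l(-14), 706) - 27277)*(32101 + 464417) = ((-31 - 1*706) - 27277)*(32101 + 464417) = ((-31 - 706) - 27277)*496518 = (-737 - 27277)*496518 = -28014*496518 = -13909455252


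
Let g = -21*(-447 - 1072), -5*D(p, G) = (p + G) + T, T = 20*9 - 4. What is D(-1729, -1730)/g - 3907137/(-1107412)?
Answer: 12791927539/3604626060 ≈ 3.5488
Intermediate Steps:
T = 176 (T = 180 - 4 = 176)
D(p, G) = -176/5 - G/5 - p/5 (D(p, G) = -((p + G) + 176)/5 = -((G + p) + 176)/5 = -(176 + G + p)/5 = -176/5 - G/5 - p/5)
g = 31899 (g = -21*(-1519) = 31899)
D(-1729, -1730)/g - 3907137/(-1107412) = (-176/5 - ⅕*(-1730) - ⅕*(-1729))/31899 - 3907137/(-1107412) = (-176/5 + 346 + 1729/5)*(1/31899) - 3907137*(-1/1107412) = (3283/5)*(1/31899) + 3907137/1107412 = 67/3255 + 3907137/1107412 = 12791927539/3604626060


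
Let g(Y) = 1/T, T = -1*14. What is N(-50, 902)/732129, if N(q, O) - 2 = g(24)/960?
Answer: 26879/9839813760 ≈ 2.7317e-6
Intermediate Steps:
T = -14
g(Y) = -1/14 (g(Y) = 1/(-14) = -1/14)
N(q, O) = 26879/13440 (N(q, O) = 2 - 1/14/960 = 2 - 1/14*1/960 = 2 - 1/13440 = 26879/13440)
N(-50, 902)/732129 = (26879/13440)/732129 = (26879/13440)*(1/732129) = 26879/9839813760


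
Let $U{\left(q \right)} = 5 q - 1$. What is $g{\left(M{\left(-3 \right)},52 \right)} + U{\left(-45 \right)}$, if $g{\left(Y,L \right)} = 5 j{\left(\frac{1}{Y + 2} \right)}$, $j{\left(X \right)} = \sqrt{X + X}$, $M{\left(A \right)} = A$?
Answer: $-226 + 5 i \sqrt{2} \approx -226.0 + 7.0711 i$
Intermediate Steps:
$j{\left(X \right)} = \sqrt{2} \sqrt{X}$ ($j{\left(X \right)} = \sqrt{2 X} = \sqrt{2} \sqrt{X}$)
$U{\left(q \right)} = -1 + 5 q$
$g{\left(Y,L \right)} = 5 \sqrt{2} \sqrt{\frac{1}{2 + Y}}$ ($g{\left(Y,L \right)} = 5 \sqrt{2} \sqrt{\frac{1}{Y + 2}} = 5 \sqrt{2} \sqrt{\frac{1}{2 + Y}}$)
$g{\left(M{\left(-3 \right)},52 \right)} + U{\left(-45 \right)} = 5 \sqrt{2} \sqrt{\frac{1}{2 - 3}} + \left(-1 + 5 \left(-45\right)\right) = 5 \sqrt{2} \sqrt{\frac{1}{-1}} - 226 = 5 \sqrt{2} \sqrt{-1} - 226 = 5 \sqrt{2} i - 226 = 5 i \sqrt{2} - 226 = -226 + 5 i \sqrt{2}$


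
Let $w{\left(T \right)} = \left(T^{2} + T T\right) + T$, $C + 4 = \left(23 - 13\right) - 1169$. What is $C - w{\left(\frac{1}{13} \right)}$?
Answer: $- \frac{196562}{169} \approx -1163.1$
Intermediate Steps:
$C = -1163$ ($C = -4 + \left(\left(23 - 13\right) - 1169\right) = -4 + \left(10 - 1169\right) = -4 - 1159 = -1163$)
$w{\left(T \right)} = T + 2 T^{2}$ ($w{\left(T \right)} = \left(T^{2} + T^{2}\right) + T = 2 T^{2} + T = T + 2 T^{2}$)
$C - w{\left(\frac{1}{13} \right)} = -1163 - \frac{1 + \frac{2}{13}}{13} = -1163 - \frac{1}{13} \cdot \frac{15}{13} = -1163 - \frac{15}{169} = - \frac{196562}{169}$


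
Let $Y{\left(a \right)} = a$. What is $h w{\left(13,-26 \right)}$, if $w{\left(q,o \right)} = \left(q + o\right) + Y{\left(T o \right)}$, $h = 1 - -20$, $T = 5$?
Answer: $-3003$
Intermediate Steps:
$h = 21$ ($h = 1 + 20 = 21$)
$w{\left(q,o \right)} = q + 6 o$ ($w{\left(q,o \right)} = \left(q + o\right) + 5 o = \left(o + q\right) + 5 o = q + 6 o$)
$h w{\left(13,-26 \right)} = 21 \left(13 + 6 \left(-26\right)\right) = 21 \left(13 - 156\right) = 21 \left(-143\right) = -3003$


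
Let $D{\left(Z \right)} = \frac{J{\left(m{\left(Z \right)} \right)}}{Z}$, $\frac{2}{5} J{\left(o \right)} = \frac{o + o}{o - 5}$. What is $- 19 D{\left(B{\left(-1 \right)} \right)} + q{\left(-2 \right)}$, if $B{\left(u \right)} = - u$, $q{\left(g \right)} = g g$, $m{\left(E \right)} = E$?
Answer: $\frac{111}{4} \approx 27.75$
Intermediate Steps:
$q{\left(g \right)} = g^{2}$
$J{\left(o \right)} = \frac{5 o}{-5 + o}$ ($J{\left(o \right)} = \frac{5 \frac{o + o}{o - 5}}{2} = \frac{5 \frac{2 o}{-5 + o}}{2} = \frac{5 o}{-5 + o}$)
$D{\left(Z \right)} = \frac{5}{-5 + Z}$ ($D{\left(Z \right)} = \frac{5 Z \frac{1}{-5 + Z}}{Z} = \frac{5}{-5 + Z}$)
$- 19 D{\left(B{\left(-1 \right)} \right)} + q{\left(-2 \right)} = - 19 \frac{5}{-5 - -1} + \left(-2\right)^{2} = - 19 \frac{5}{-5 + 1} + 4 = - 19 \frac{5}{-4} + 4 = - 19 \cdot 5 \left(- \frac{1}{4}\right) + 4 = \left(-19\right) \left(- \frac{5}{4}\right) + 4 = \frac{95}{4} + 4 = \frac{111}{4}$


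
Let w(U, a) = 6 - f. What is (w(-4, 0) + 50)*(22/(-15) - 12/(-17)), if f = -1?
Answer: -3686/85 ≈ -43.365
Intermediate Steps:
w(U, a) = 7 (w(U, a) = 6 - 1*(-1) = 6 + 1 = 7)
(w(-4, 0) + 50)*(22/(-15) - 12/(-17)) = (7 + 50)*(22/(-15) - 12/(-17)) = 57*(22*(-1/15) - 12*(-1/17)) = 57*(-22/15 + 12/17) = 57*(-194/255) = -3686/85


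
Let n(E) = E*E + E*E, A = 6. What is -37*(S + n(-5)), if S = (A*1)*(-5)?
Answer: -740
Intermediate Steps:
S = -30 (S = (6*1)*(-5) = 6*(-5) = -30)
n(E) = 2*E² (n(E) = E² + E² = 2*E²)
-37*(S + n(-5)) = -37*(-30 + 2*(-5)²) = -37*(-30 + 2*25) = -37*(-30 + 50) = -37*20 = -740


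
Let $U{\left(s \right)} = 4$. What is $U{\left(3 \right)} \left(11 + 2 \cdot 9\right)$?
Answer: $116$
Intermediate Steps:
$U{\left(3 \right)} \left(11 + 2 \cdot 9\right) = 4 \left(11 + 2 \cdot 9\right) = 4 \left(11 + 18\right) = 4 \cdot 29 = 116$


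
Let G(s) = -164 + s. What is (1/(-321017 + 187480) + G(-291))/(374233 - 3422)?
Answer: -60759336/49516988507 ≈ -0.0012270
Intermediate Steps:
(1/(-321017 + 187480) + G(-291))/(374233 - 3422) = (1/(-321017 + 187480) + (-164 - 291))/(374233 - 3422) = (1/(-133537) - 455)/370811 = (-1/133537 - 455)*(1/370811) = -60759336/133537*1/370811 = -60759336/49516988507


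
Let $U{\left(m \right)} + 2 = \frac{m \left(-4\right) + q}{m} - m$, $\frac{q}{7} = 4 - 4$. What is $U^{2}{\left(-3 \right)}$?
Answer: $9$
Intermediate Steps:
$q = 0$ ($q = 7 \left(4 - 4\right) = 7 \cdot 0 = 0$)
$U{\left(m \right)} = -6 - m$ ($U{\left(m \right)} = -2 - \left(m - \frac{m \left(-4\right) + 0}{m}\right) = -2 - \left(m - \frac{- 4 m + 0}{m}\right) = -2 + \left(\frac{\left(-4\right) m}{m} - m\right) = -2 - \left(4 + m\right) = -6 - m$)
$U^{2}{\left(-3 \right)} = \left(-6 - -3\right)^{2} = \left(-6 + 3\right)^{2} = \left(-3\right)^{2} = 9$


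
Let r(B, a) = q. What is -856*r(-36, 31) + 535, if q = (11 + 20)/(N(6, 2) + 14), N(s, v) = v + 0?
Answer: -2247/2 ≈ -1123.5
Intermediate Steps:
N(s, v) = v
q = 31/16 (q = (11 + 20)/(2 + 14) = 31/16 ≈ 1.9375)
r(B, a) = 31/16
-856*r(-36, 31) + 535 = -856*31/16 + 535 = -3317/2 + 535 = -2247/2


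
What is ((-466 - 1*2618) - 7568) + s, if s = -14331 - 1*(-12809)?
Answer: -12174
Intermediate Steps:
s = -1522 (s = -14331 + 12809 = -1522)
((-466 - 1*2618) - 7568) + s = ((-466 - 1*2618) - 7568) - 1522 = ((-466 - 2618) - 7568) - 1522 = (-3084 - 7568) - 1522 = -10652 - 1522 = -12174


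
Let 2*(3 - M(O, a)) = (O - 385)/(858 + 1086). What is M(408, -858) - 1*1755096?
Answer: -6823801607/3888 ≈ -1.7551e+6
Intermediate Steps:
M(O, a) = 12049/3888 - O/3888 (M(O, a) = 3 - (O - 385)/(2*(858 + 1086)) = 3 - (-385 + O)/(2*1944) = 3 - (-385/1944 + O/1944)/2 = 3 + (385/3888 - O/3888) = 12049/3888 - O/3888)
M(408, -858) - 1*1755096 = (12049/3888 - 1/3888*408) - 1*1755096 = (12049/3888 - 17/162) - 1755096 = 11641/3888 - 1755096 = -6823801607/3888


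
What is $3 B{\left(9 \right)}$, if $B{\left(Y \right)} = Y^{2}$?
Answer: $243$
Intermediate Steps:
$3 B{\left(9 \right)} = 3 \cdot 9^{2} = 3 \cdot 81 = 243$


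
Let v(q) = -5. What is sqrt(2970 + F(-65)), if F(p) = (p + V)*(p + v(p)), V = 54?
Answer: 2*sqrt(935) ≈ 61.156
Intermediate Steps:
F(p) = (-5 + p)*(54 + p) (F(p) = (p + 54)*(p - 5) = (54 + p)*(-5 + p) = (-5 + p)*(54 + p))
sqrt(2970 + F(-65)) = sqrt(2970 + (-270 + (-65)**2 + 49*(-65))) = sqrt(2970 + (-270 + 4225 - 3185)) = sqrt(2970 + 770) = sqrt(3740) = 2*sqrt(935)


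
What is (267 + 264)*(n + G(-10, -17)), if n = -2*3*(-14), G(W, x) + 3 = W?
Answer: 37701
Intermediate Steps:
G(W, x) = -3 + W
n = 84 (n = -6*(-14) = 84)
(267 + 264)*(n + G(-10, -17)) = (267 + 264)*(84 + (-3 - 10)) = 531*(84 - 13) = 531*71 = 37701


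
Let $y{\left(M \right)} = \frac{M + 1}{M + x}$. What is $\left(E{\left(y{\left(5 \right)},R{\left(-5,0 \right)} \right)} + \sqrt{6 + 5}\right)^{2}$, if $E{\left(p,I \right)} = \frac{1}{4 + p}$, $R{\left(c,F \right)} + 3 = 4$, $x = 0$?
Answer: $\frac{7461}{676} + \frac{5 \sqrt{11}}{13} \approx 12.313$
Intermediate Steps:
$R{\left(c,F \right)} = 1$ ($R{\left(c,F \right)} = -3 + 4 = 1$)
$y{\left(M \right)} = \frac{1 + M}{M}$ ($y{\left(M \right)} = \frac{M + 1}{M + 0} = \frac{1 + M}{M}$)
$\left(E{\left(y{\left(5 \right)},R{\left(-5,0 \right)} \right)} + \sqrt{6 + 5}\right)^{2} = \left(\frac{1}{4 + \frac{1 + 5}{5}} + \sqrt{6 + 5}\right)^{2} = \left(\frac{1}{4 + \frac{1}{5} \cdot 6} + \sqrt{11}\right)^{2} = \left(\frac{1}{4 + \frac{6}{5}} + \sqrt{11}\right)^{2} = \left(\frac{1}{\frac{26}{5}} + \sqrt{11}\right)^{2} = \left(\frac{5}{26} + \sqrt{11}\right)^{2}$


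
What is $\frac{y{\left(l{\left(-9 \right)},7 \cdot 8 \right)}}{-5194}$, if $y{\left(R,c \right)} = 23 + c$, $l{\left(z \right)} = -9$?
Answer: $- \frac{79}{5194} \approx -0.01521$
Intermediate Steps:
$\frac{y{\left(l{\left(-9 \right)},7 \cdot 8 \right)}}{-5194} = \frac{23 + 7 \cdot 8}{-5194} = \left(23 + 56\right) \left(- \frac{1}{5194}\right) = 79 \left(- \frac{1}{5194}\right) = - \frac{79}{5194}$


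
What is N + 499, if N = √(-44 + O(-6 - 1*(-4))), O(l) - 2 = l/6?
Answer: 499 + I*√381/3 ≈ 499.0 + 6.5064*I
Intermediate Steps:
O(l) = 2 + l/6
N = I*√381/3 (N = √(-44 + (2 + (-6 - 1*(-4))/6)) = √(-44 + (2 + (-6 + 4)/6)) = √(-44 + (2 + (⅙)*(-2))) = √(-44 + (2 - ⅓)) = √(-44 + 5/3) = √(-127/3) = I*√381/3 ≈ 6.5064*I)
N + 499 = I*√381/3 + 499 = 499 + I*√381/3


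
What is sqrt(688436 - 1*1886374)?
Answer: I*sqrt(1197938) ≈ 1094.5*I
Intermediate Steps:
sqrt(688436 - 1*1886374) = sqrt(688436 - 1886374) = sqrt(-1197938) = I*sqrt(1197938)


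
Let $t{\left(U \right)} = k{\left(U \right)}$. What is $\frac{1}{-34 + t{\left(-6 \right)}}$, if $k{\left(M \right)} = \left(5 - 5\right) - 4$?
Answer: $- \frac{1}{38} \approx -0.026316$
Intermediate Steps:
$k{\left(M \right)} = -4$ ($k{\left(M \right)} = 0 - 4 = -4$)
$t{\left(U \right)} = -4$
$\frac{1}{-34 + t{\left(-6 \right)}} = \frac{1}{-34 - 4} = \frac{1}{-38} = - \frac{1}{38}$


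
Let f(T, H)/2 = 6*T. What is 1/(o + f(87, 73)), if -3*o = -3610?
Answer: 3/6742 ≈ 0.00044497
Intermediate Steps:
f(T, H) = 12*T (f(T, H) = 2*(6*T) = 12*T)
o = 3610/3 (o = -⅓*(-3610) = 3610/3 ≈ 1203.3)
1/(o + f(87, 73)) = 1/(3610/3 + 12*87) = 1/(3610/3 + 1044) = 1/(6742/3) = 3/6742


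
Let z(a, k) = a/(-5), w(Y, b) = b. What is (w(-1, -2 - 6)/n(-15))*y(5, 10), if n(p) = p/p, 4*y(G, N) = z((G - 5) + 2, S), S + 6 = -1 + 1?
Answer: 4/5 ≈ 0.80000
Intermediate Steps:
S = -6 (S = -6 + (-1 + 1) = -6 + 0 = -6)
z(a, k) = -a/5 (z(a, k) = a*(-1/5) = -a/5)
y(G, N) = 3/20 - G/20 (y(G, N) = (-((G - 5) + 2)/5)/4 = (-((-5 + G) + 2)/5)/4 = (-(-3 + G)/5)/4 = (3/5 - G/5)/4 = 3/20 - G/20)
n(p) = 1
(w(-1, -2 - 6)/n(-15))*y(5, 10) = ((-2 - 6)/1)*(3/20 - 1/20*5) = (-8*1)*(3/20 - 1/4) = -8*(-1/10) = 4/5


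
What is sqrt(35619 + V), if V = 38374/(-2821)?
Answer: 5*sqrt(231305477)/403 ≈ 188.69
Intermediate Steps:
V = -5482/403 (V = 38374*(-1/2821) = -5482/403 ≈ -13.603)
sqrt(35619 + V) = sqrt(35619 - 5482/403) = sqrt(14348975/403) = 5*sqrt(231305477)/403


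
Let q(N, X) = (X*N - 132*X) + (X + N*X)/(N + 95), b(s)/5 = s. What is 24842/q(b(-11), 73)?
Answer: -496840/274991 ≈ -1.8067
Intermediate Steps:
b(s) = 5*s
q(N, X) = -132*X + N*X + (X + N*X)/(95 + N) (q(N, X) = (N*X - 132*X) + (X + N*X)/(95 + N) = (-132*X + N*X) + (X + N*X)/(95 + N) = -132*X + N*X + (X + N*X)/(95 + N))
24842/q(b(-11), 73) = 24842/((73*(-12539 + (5*(-11))**2 - 180*(-11))/(95 + 5*(-11)))) = 24842/((73*(-12539 + (-55)**2 - 36*(-55))/(95 - 55))) = 24842/((73*(-12539 + 3025 + 1980)/40)) = 24842/((73*(1/40)*(-7534))) = 24842/(-274991/20) = 24842*(-20/274991) = -496840/274991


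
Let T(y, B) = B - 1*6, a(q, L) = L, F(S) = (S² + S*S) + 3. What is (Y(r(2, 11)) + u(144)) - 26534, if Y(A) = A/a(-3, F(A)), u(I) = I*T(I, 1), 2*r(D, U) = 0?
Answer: -27254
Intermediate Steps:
F(S) = 3 + 2*S² (F(S) = (S² + S²) + 3 = 2*S² + 3 = 3 + 2*S²)
r(D, U) = 0 (r(D, U) = (½)*0 = 0)
T(y, B) = -6 + B (T(y, B) = B - 6 = -6 + B)
u(I) = -5*I (u(I) = I*(-6 + 1) = I*(-5) = -5*I)
Y(A) = A/(3 + 2*A²)
(Y(r(2, 11)) + u(144)) - 26534 = (0/(3 + 2*0²) - 5*144) - 26534 = (0/(3 + 2*0) - 720) - 26534 = (0/(3 + 0) - 720) - 26534 = (0/3 - 720) - 26534 = (0*(⅓) - 720) - 26534 = (0 - 720) - 26534 = -720 - 26534 = -27254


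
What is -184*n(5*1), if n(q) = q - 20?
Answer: 2760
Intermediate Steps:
n(q) = -20 + q
-184*n(5*1) = -184*(-20 + 5*1) = -184*(-20 + 5) = -184*(-15) = 2760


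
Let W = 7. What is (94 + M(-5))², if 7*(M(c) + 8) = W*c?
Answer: 6561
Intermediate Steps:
M(c) = -8 + c (M(c) = -8 + (7*c)/7 = -8 + c)
(94 + M(-5))² = (94 + (-8 - 5))² = (94 - 13)² = 81² = 6561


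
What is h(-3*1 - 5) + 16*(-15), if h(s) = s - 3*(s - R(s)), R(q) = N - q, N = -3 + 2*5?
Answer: -179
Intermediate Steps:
N = 7 (N = -3 + 10 = 7)
R(q) = 7 - q
h(s) = 21 - 5*s (h(s) = s - 3*(s - (7 - s)) = s - 3*(s + (-7 + s)) = s - 3*(-7 + 2*s) = s + (21 - 6*s) = 21 - 5*s)
h(-3*1 - 5) + 16*(-15) = (21 - 5*(-3*1 - 5)) + 16*(-15) = (21 - 5*(-3 - 5)) - 240 = (21 - 5*(-8)) - 240 = (21 + 40) - 240 = 61 - 240 = -179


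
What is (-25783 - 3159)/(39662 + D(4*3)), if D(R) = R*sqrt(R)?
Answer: -286974401/393268129 + 173652*sqrt(3)/393268129 ≈ -0.72895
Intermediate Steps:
D(R) = R**(3/2)
(-25783 - 3159)/(39662 + D(4*3)) = (-25783 - 3159)/(39662 + (4*3)**(3/2)) = -28942/(39662 + 12**(3/2)) = -28942/(39662 + 24*sqrt(3))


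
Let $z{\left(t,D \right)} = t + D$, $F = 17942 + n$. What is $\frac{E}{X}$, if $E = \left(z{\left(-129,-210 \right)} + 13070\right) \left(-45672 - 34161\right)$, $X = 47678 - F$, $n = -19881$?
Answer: $- \frac{338784641}{16539} \approx -20484.0$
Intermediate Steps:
$F = -1939$ ($F = 17942 - 19881 = -1939$)
$z{\left(t,D \right)} = D + t$
$X = 49617$ ($X = 47678 - -1939 = 47678 + 1939 = 49617$)
$E = -1016353923$ ($E = \left(\left(-210 - 129\right) + 13070\right) \left(-45672 - 34161\right) = \left(-339 + 13070\right) \left(-79833\right) = 12731 \left(-79833\right) = -1016353923$)
$\frac{E}{X} = - \frac{1016353923}{49617} = \left(-1016353923\right) \frac{1}{49617} = - \frac{338784641}{16539}$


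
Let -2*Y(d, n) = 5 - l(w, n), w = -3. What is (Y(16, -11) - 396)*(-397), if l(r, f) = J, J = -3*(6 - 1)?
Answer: 161182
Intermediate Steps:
J = -15 (J = -3*5 = -15)
l(r, f) = -15
Y(d, n) = -10 (Y(d, n) = -(5 - 1*(-15))/2 = -(5 + 15)/2 = -½*20 = -10)
(Y(16, -11) - 396)*(-397) = (-10 - 396)*(-397) = -406*(-397) = 161182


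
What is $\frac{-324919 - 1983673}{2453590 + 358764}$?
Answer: $- \frac{1154296}{1406177} \approx -0.82088$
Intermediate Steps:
$\frac{-324919 - 1983673}{2453590 + 358764} = - \frac{2308592}{2812354} = \left(-2308592\right) \frac{1}{2812354} = - \frac{1154296}{1406177}$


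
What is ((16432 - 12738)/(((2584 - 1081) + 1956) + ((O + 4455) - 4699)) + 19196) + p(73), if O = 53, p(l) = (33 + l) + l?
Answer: 31660597/1634 ≈ 19376.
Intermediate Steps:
p(l) = 33 + 2*l
((16432 - 12738)/(((2584 - 1081) + 1956) + ((O + 4455) - 4699)) + 19196) + p(73) = ((16432 - 12738)/(((2584 - 1081) + 1956) + ((53 + 4455) - 4699)) + 19196) + (33 + 2*73) = (3694/((1503 + 1956) + (4508 - 4699)) + 19196) + (33 + 146) = (3694/(3459 - 191) + 19196) + 179 = (3694/3268 + 19196) + 179 = (3694*(1/3268) + 19196) + 179 = (1847/1634 + 19196) + 179 = 31368111/1634 + 179 = 31660597/1634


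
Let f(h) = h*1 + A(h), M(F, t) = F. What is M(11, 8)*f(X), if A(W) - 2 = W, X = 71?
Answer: 1584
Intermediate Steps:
A(W) = 2 + W
f(h) = 2 + 2*h (f(h) = h*1 + (2 + h) = h + (2 + h) = 2 + 2*h)
M(11, 8)*f(X) = 11*(2 + 2*71) = 11*(2 + 142) = 11*144 = 1584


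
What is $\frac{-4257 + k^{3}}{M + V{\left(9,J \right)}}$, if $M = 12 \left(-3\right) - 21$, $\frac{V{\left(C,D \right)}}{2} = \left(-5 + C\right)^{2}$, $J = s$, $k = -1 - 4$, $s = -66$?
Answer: $\frac{4382}{25} \approx 175.28$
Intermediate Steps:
$k = -5$
$J = -66$
$V{\left(C,D \right)} = 2 \left(-5 + C\right)^{2}$
$M = -57$ ($M = -36 - 21 = -57$)
$\frac{-4257 + k^{3}}{M + V{\left(9,J \right)}} = \frac{-4257 + \left(-5\right)^{3}}{-57 + 2 \left(-5 + 9\right)^{2}} = \frac{-4257 - 125}{-57 + 2 \cdot 4^{2}} = - \frac{4382}{-57 + 2 \cdot 16} = - \frac{4382}{-57 + 32} = - \frac{4382}{-25} = \left(-4382\right) \left(- \frac{1}{25}\right) = \frac{4382}{25}$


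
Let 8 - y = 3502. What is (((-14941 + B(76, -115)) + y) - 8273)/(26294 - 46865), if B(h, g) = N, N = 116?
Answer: 8864/6857 ≈ 1.2927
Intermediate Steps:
y = -3494 (y = 8 - 1*3502 = 8 - 3502 = -3494)
B(h, g) = 116
(((-14941 + B(76, -115)) + y) - 8273)/(26294 - 46865) = (((-14941 + 116) - 3494) - 8273)/(26294 - 46865) = ((-14825 - 3494) - 8273)/(-20571) = (-18319 - 8273)*(-1/20571) = -26592*(-1/20571) = 8864/6857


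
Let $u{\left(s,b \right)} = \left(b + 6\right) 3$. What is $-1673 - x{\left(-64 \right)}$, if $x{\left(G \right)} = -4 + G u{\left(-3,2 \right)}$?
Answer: $-133$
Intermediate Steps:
$u{\left(s,b \right)} = 18 + 3 b$ ($u{\left(s,b \right)} = \left(6 + b\right) 3 = 18 + 3 b$)
$x{\left(G \right)} = -4 + 24 G$ ($x{\left(G \right)} = -4 + G \left(18 + 3 \cdot 2\right) = -4 + G \left(18 + 6\right) = -4 + G 24 = -4 + 24 G$)
$-1673 - x{\left(-64 \right)} = -1673 - \left(-4 + 24 \left(-64\right)\right) = -1673 - \left(-4 - 1536\right) = -1673 - -1540 = -1673 + 1540 = -133$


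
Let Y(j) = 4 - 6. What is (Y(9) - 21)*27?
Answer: -621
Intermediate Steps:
Y(j) = -2
(Y(9) - 21)*27 = (-2 - 21)*27 = -23*27 = -621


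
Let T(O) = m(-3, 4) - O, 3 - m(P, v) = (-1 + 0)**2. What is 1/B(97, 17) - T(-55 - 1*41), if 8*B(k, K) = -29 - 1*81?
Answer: -5394/55 ≈ -98.073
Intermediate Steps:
B(k, K) = -55/4 (B(k, K) = (-29 - 1*81)/8 = (-29 - 81)/8 = (1/8)*(-110) = -55/4)
m(P, v) = 2 (m(P, v) = 3 - (-1 + 0)**2 = 3 - 1*(-1)**2 = 3 - 1*1 = 3 - 1 = 2)
T(O) = 2 - O
1/B(97, 17) - T(-55 - 1*41) = 1/(-55/4) - (2 - (-55 - 1*41)) = -4/55 - (2 - (-55 - 41)) = -4/55 - (2 - 1*(-96)) = -4/55 - (2 + 96) = -4/55 - 1*98 = -4/55 - 98 = -5394/55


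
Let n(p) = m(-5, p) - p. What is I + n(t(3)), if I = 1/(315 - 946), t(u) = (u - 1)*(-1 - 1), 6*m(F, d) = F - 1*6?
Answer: 8197/3786 ≈ 2.1651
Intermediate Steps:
m(F, d) = -1 + F/6 (m(F, d) = (F - 1*6)/6 = (F - 6)/6 = (-6 + F)/6 = -1 + F/6)
t(u) = 2 - 2*u (t(u) = (-1 + u)*(-2) = 2 - 2*u)
I = -1/631 (I = 1/(-631) = -1/631 ≈ -0.0015848)
n(p) = -11/6 - p (n(p) = (-1 + (⅙)*(-5)) - p = (-1 - ⅚) - p = -11/6 - p)
I + n(t(3)) = -1/631 + (-11/6 - (2 - 2*3)) = -1/631 + (-11/6 - (2 - 6)) = -1/631 + (-11/6 - 1*(-4)) = -1/631 + (-11/6 + 4) = -1/631 + 13/6 = 8197/3786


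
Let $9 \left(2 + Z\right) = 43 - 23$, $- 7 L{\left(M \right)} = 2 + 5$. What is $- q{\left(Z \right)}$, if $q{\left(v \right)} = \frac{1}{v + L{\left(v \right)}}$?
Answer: $\frac{9}{7} \approx 1.2857$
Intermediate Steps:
$L{\left(M \right)} = -1$ ($L{\left(M \right)} = - \frac{2 + 5}{7} = \left(- \frac{1}{7}\right) 7 = -1$)
$Z = \frac{2}{9}$ ($Z = -2 + \frac{43 - 23}{9} = -2 + \frac{1}{9} \cdot 20 = -2 + \frac{20}{9} = \frac{2}{9} \approx 0.22222$)
$q{\left(v \right)} = \frac{1}{-1 + v}$ ($q{\left(v \right)} = \frac{1}{v - 1} = \frac{1}{-1 + v}$)
$- q{\left(Z \right)} = - \frac{1}{-1 + \frac{2}{9}} = - \frac{1}{- \frac{7}{9}} = \left(-1\right) \left(- \frac{9}{7}\right) = \frac{9}{7}$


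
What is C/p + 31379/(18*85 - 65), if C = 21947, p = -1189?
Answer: 5157276/1741885 ≈ 2.9607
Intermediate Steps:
C/p + 31379/(18*85 - 65) = 21947/(-1189) + 31379/(18*85 - 65) = 21947*(-1/1189) + 31379/(1530 - 65) = -21947/1189 + 31379/1465 = 5157276/1741885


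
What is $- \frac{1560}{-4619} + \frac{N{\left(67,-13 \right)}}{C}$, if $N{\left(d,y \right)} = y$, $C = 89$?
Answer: $\frac{78793}{411091} \approx 0.19167$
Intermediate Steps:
$- \frac{1560}{-4619} + \frac{N{\left(67,-13 \right)}}{C} = - \frac{1560}{-4619} - \frac{13}{89} = \left(-1560\right) \left(- \frac{1}{4619}\right) - \frac{13}{89} = \frac{1560}{4619} - \frac{13}{89} = \frac{78793}{411091}$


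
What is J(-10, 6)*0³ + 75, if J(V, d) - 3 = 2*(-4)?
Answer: 75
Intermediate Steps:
J(V, d) = -5 (J(V, d) = 3 + 2*(-4) = 3 - 8 = -5)
J(-10, 6)*0³ + 75 = -5*0³ + 75 = -5*0 + 75 = 0 + 75 = 75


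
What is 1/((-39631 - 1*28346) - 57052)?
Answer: -1/125029 ≈ -7.9981e-6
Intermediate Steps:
1/((-39631 - 1*28346) - 57052) = 1/((-39631 - 28346) - 57052) = 1/(-67977 - 57052) = 1/(-125029) = -1/125029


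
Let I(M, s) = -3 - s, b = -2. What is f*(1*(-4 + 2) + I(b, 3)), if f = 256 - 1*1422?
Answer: 9328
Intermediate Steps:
f = -1166 (f = 256 - 1422 = -1166)
f*(1*(-4 + 2) + I(b, 3)) = -1166*(1*(-4 + 2) + (-3 - 1*3)) = -1166*(1*(-2) + (-3 - 3)) = -1166*(-2 - 6) = -1166*(-8) = 9328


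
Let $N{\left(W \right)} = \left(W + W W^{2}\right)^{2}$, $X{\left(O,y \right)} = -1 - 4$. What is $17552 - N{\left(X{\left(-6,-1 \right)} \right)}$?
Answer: $652$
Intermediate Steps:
$X{\left(O,y \right)} = -5$
$N{\left(W \right)} = \left(W + W^{3}\right)^{2}$
$17552 - N{\left(X{\left(-6,-1 \right)} \right)} = 17552 - \left(-5\right)^{2} \left(1 + \left(-5\right)^{2}\right)^{2} = 17552 - 25 \left(1 + 25\right)^{2} = 17552 - 25 \cdot 26^{2} = 17552 - 25 \cdot 676 = 17552 - 16900 = 652$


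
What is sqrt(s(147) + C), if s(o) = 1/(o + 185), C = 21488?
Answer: sqrt(592123411)/166 ≈ 146.59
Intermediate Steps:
s(o) = 1/(185 + o)
sqrt(s(147) + C) = sqrt(1/(185 + 147) + 21488) = sqrt(1/332 + 21488) = sqrt(7134017/332) = sqrt(592123411)/166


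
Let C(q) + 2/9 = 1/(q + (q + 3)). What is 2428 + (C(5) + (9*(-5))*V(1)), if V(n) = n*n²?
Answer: 278794/117 ≈ 2382.9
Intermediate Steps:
V(n) = n³
C(q) = -2/9 + 1/(3 + 2*q) (C(q) = -2/9 + 1/(q + (q + 3)) = -2/9 + 1/(q + (3 + q)) = -2/9 + 1/(3 + 2*q))
2428 + (C(5) + (9*(-5))*V(1)) = 2428 + ((3 - 4*5)/(9*(3 + 2*5)) + (9*(-5))*1³) = 2428 + ((3 - 20)/(9*(3 + 10)) - 45*1) = 2428 + ((⅑)*(-17)/13 - 45) = 2428 + ((⅑)*(1/13)*(-17) - 45) = 2428 + (-17/117 - 45) = 2428 - 5282/117 = 278794/117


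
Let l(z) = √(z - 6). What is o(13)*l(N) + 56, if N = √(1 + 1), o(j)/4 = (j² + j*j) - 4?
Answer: 56 + 1336*√(-6 + √2) ≈ 56.0 + 2861.0*I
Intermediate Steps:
o(j) = -16 + 8*j² (o(j) = 4*((j² + j*j) - 4) = 4*((j² + j²) - 4) = 4*(2*j² - 4) = 4*(-4 + 2*j²) = -16 + 8*j²)
N = √2 ≈ 1.4142
l(z) = √(-6 + z)
o(13)*l(N) + 56 = (-16 + 8*13²)*√(-6 + √2) + 56 = (-16 + 8*169)*√(-6 + √2) + 56 = (-16 + 1352)*√(-6 + √2) + 56 = 1336*√(-6 + √2) + 56 = 56 + 1336*√(-6 + √2)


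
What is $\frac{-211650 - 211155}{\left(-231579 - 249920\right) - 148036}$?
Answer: $\frac{28187}{41969} \approx 0.67161$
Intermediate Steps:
$\frac{-211650 - 211155}{\left(-231579 - 249920\right) - 148036} = - \frac{422805}{-481499 - 148036} = - \frac{422805}{-629535} = \left(-422805\right) \left(- \frac{1}{629535}\right) = \frac{28187}{41969}$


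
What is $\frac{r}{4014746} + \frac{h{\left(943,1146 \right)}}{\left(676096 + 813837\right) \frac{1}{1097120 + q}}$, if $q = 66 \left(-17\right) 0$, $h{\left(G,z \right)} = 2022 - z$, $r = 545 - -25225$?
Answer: $\frac{1929259459392465}{2990851276009} \approx 645.05$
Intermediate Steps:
$r = 25770$ ($r = 545 + 25225 = 25770$)
$q = 0$ ($q = \left(-1122\right) 0 = 0$)
$\frac{r}{4014746} + \frac{h{\left(943,1146 \right)}}{\left(676096 + 813837\right) \frac{1}{1097120 + q}} = \frac{25770}{4014746} + \frac{2022 - 1146}{\left(676096 + 813837\right) \frac{1}{1097120 + 0}} = 25770 \cdot \frac{1}{4014746} + \frac{2022 - 1146}{1489933 \cdot \frac{1}{1097120}} = \frac{12885}{2007373} + \frac{876}{1489933 \cdot \frac{1}{1097120}} = \frac{12885}{2007373} + \frac{876}{\frac{1489933}{1097120}} = \frac{12885}{2007373} + 876 \cdot \frac{1097120}{1489933} = \frac{12885}{2007373} + \frac{961077120}{1489933} = \frac{1929259459392465}{2990851276009}$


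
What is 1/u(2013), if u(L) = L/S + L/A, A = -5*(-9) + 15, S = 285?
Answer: 380/15433 ≈ 0.024623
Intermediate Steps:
A = 60 (A = 45 + 15 = 60)
u(L) = 23*L/1140 (u(L) = L/285 + L/60 = 23*L/1140)
1/u(2013) = 1/((23/1140)*2013) = 1/(15433/380) = 380/15433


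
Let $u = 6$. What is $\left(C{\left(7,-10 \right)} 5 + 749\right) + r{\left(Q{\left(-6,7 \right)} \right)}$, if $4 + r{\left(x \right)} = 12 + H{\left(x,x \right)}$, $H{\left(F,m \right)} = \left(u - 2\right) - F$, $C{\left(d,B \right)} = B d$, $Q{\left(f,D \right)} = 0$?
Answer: $411$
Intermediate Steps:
$H{\left(F,m \right)} = 4 - F$ ($H{\left(F,m \right)} = \left(6 - 2\right) - F = 4 - F$)
$r{\left(x \right)} = 12 - x$ ($r{\left(x \right)} = -4 + \left(12 - \left(-4 + x\right)\right) = -4 - \left(-16 + x\right) = 12 - x$)
$\left(C{\left(7,-10 \right)} 5 + 749\right) + r{\left(Q{\left(-6,7 \right)} \right)} = \left(\left(-10\right) 7 \cdot 5 + 749\right) + \left(12 - 0\right) = \left(\left(-70\right) 5 + 749\right) + \left(12 + 0\right) = \left(-350 + 749\right) + 12 = 399 + 12 = 411$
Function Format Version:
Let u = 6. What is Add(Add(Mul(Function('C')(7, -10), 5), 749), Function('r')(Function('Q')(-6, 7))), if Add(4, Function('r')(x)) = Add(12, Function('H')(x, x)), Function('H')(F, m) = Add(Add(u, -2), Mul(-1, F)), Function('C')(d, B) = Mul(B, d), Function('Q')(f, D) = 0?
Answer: 411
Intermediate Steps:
Function('H')(F, m) = Add(4, Mul(-1, F)) (Function('H')(F, m) = Add(Add(6, -2), Mul(-1, F)) = Add(4, Mul(-1, F)))
Function('r')(x) = Add(12, Mul(-1, x)) (Function('r')(x) = Add(-4, Add(12, Add(4, Mul(-1, x)))) = Add(-4, Add(16, Mul(-1, x))) = Add(12, Mul(-1, x)))
Add(Add(Mul(Function('C')(7, -10), 5), 749), Function('r')(Function('Q')(-6, 7))) = Add(Add(Mul(Mul(-10, 7), 5), 749), Add(12, Mul(-1, 0))) = Add(Add(Mul(-70, 5), 749), Add(12, 0)) = Add(Add(-350, 749), 12) = Add(399, 12) = 411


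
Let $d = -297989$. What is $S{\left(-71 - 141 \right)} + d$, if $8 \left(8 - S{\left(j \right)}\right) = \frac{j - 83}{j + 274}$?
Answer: $- \frac{147798281}{496} \approx -2.9798 \cdot 10^{5}$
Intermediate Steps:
$S{\left(j \right)} = 8 - \frac{-83 + j}{8 \left(274 + j\right)}$ ($S{\left(j \right)} = 8 - \frac{\left(j - 83\right) \frac{1}{j + 274}}{8} = 8 - \frac{\left(-83 + j\right) \frac{1}{274 + j}}{8} = 8 - \frac{\frac{1}{274 + j} \left(-83 + j\right)}{8} = 8 - \frac{-83 + j}{8 \left(274 + j\right)}$)
$S{\left(-71 - 141 \right)} + d = \frac{21 \left(839 + 3 \left(-71 - 141\right)\right)}{8 \left(274 - 212\right)} - 297989 = \frac{21 \left(839 + 3 \left(-212\right)\right)}{8 \left(274 - 212\right)} - 297989 = \frac{21 \left(839 - 636\right)}{8 \cdot 62} - 297989 = \frac{21}{8} \cdot \frac{1}{62} \cdot 203 - 297989 = \frac{4263}{496} - 297989 = - \frac{147798281}{496}$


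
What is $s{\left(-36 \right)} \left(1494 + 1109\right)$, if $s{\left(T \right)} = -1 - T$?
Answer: $91105$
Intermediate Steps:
$s{\left(-36 \right)} \left(1494 + 1109\right) = \left(-1 - -36\right) \left(1494 + 1109\right) = \left(-1 + 36\right) 2603 = 35 \cdot 2603 = 91105$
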